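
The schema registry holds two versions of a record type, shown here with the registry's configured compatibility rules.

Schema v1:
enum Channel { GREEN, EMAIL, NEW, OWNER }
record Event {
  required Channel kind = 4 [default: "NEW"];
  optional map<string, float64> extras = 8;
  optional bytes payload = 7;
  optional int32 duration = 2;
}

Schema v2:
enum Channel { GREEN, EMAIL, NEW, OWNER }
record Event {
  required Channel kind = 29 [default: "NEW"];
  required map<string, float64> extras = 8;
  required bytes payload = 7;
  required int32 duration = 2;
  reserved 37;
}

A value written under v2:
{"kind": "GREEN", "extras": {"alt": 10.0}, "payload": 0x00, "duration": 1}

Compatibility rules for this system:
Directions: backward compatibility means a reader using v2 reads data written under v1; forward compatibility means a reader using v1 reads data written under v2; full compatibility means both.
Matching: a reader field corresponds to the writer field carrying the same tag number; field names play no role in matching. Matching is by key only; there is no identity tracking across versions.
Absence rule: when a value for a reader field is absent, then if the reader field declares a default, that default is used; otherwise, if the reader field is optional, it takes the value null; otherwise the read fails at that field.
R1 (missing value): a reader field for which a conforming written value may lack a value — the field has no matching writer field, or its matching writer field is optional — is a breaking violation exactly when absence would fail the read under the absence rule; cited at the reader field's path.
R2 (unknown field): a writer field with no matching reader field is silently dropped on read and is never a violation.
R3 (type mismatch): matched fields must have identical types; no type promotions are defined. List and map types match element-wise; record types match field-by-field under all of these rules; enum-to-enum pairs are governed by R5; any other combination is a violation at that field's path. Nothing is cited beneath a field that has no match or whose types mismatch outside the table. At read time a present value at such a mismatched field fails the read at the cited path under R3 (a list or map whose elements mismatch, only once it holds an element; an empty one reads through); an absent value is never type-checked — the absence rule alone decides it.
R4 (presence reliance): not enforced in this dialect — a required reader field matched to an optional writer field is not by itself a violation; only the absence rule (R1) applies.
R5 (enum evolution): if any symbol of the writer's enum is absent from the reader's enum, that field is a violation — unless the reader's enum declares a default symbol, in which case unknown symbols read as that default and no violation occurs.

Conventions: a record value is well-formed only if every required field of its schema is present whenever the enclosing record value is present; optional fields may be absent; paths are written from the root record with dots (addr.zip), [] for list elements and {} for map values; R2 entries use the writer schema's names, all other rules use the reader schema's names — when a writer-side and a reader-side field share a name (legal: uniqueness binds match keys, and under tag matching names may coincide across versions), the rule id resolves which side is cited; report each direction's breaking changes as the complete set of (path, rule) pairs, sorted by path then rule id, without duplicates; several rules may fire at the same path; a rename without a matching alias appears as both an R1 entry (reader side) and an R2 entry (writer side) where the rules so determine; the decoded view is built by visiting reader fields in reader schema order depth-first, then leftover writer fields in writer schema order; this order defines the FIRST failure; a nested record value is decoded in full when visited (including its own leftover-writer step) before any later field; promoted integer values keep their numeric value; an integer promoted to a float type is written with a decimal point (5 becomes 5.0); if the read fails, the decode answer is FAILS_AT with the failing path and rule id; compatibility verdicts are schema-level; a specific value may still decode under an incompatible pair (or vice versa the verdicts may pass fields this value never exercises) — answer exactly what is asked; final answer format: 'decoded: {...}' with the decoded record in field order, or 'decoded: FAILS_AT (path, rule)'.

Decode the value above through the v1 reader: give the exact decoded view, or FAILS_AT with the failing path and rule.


arrows below run writer -> reader for Event
decoding the Event value with the v1 reader:
  kind := "NEW" (absent -> default)
  extras := {"alt": 10.0}
  payload := 0x00
  duration := 1
  writer kind: unknown -> dropped
  => decoded: {"kind": "NEW", "extras": {"alt": 10.0}, "payload": 0x00, "duration": 1}
diffs on Event not affecting the asked answer:
  field extras in record Event: optional changed to required -> affects the rule determinations only; this particular Event value decodes identically
  field payload in record Event: optional changed to required -> affects the rule determinations only; this particular Event value decodes identically
  field duration in record Event: optional changed to required -> affects the rule determinations only; this particular Event value decodes identically

decoded: {"kind": "NEW", "extras": {"alt": 10.0}, "payload": 0x00, "duration": 1}


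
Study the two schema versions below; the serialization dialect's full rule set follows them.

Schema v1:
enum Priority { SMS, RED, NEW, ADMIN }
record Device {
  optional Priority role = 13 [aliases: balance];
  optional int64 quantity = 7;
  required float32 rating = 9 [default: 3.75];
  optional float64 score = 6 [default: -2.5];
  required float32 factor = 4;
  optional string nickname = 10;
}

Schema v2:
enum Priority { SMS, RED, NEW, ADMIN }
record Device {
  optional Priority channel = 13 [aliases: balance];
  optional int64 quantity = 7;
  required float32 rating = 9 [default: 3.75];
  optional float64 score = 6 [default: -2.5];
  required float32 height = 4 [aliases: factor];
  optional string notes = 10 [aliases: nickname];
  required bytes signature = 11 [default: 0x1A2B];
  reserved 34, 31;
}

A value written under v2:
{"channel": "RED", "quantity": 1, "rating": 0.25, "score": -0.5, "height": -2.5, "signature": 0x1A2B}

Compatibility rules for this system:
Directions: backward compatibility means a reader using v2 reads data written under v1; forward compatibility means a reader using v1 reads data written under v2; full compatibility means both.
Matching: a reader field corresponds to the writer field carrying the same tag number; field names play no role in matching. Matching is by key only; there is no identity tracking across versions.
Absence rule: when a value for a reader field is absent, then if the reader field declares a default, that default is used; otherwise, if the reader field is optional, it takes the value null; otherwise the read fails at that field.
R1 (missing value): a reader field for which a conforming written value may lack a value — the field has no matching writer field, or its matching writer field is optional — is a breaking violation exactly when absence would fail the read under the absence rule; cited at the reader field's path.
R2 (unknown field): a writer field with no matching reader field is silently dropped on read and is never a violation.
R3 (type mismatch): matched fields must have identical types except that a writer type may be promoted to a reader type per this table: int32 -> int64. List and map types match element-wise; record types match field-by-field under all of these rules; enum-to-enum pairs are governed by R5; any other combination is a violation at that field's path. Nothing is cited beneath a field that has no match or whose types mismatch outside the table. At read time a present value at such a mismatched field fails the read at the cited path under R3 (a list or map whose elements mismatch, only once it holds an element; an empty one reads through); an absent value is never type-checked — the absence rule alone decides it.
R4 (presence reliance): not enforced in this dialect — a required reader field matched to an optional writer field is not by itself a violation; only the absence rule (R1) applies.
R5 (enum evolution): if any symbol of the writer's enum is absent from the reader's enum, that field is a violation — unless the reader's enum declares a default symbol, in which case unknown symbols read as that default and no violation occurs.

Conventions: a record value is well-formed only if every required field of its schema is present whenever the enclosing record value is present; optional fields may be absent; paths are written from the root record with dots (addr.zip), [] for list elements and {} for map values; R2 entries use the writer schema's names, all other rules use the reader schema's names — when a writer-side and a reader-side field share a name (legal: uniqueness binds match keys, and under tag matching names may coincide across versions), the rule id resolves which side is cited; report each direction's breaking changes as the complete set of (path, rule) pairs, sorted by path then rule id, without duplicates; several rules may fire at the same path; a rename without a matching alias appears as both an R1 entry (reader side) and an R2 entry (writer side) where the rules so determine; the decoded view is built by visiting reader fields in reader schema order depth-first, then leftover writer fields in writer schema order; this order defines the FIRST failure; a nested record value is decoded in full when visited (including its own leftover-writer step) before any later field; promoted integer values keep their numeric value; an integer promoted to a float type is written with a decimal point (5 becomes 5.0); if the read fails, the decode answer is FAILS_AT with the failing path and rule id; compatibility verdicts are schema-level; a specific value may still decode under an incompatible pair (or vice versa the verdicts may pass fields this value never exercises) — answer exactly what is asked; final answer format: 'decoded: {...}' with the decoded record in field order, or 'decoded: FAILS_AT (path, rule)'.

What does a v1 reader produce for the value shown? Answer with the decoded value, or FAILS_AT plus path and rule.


decoded: {"role": "RED", "quantity": 1, "rating": 0.25, "score": -0.5, "factor": -2.5, "nickname": null}

the writer's type comes first in each Device pair
decoding the Device value with the v1 reader:
  role := "RED" (from writer channel)
  quantity := 1
  rating := 0.25
  score := -0.5
  factor := -2.5 (from writer height)
  nickname := null (not supplied -> null)
  writer signature: unmatched, discarded
  => decoded: {"role": "RED", "quantity": 1, "rating": 0.25, "score": -0.5, "factor": -2.5, "nickname": null}
the other Device changes do not affect what is asked:
  renamed field factor to height in record Device (alias factor declared on the renamed field) -> triggers nothing under the printed rules; the Device answer is the same either way
  added field signature to record Device: required bytes, tag 11, default 0x1A2B (in v2 it sits last) -> triggers nothing under the printed rules; the Device answer is the same either way
  renamed field nickname to notes in record Device (alias nickname declared on the renamed field) -> triggers nothing under the printed rules; the Device answer is the same either way
  renamed field role to channel in record Device -> triggers nothing under the printed rules; the Device answer is the same either way


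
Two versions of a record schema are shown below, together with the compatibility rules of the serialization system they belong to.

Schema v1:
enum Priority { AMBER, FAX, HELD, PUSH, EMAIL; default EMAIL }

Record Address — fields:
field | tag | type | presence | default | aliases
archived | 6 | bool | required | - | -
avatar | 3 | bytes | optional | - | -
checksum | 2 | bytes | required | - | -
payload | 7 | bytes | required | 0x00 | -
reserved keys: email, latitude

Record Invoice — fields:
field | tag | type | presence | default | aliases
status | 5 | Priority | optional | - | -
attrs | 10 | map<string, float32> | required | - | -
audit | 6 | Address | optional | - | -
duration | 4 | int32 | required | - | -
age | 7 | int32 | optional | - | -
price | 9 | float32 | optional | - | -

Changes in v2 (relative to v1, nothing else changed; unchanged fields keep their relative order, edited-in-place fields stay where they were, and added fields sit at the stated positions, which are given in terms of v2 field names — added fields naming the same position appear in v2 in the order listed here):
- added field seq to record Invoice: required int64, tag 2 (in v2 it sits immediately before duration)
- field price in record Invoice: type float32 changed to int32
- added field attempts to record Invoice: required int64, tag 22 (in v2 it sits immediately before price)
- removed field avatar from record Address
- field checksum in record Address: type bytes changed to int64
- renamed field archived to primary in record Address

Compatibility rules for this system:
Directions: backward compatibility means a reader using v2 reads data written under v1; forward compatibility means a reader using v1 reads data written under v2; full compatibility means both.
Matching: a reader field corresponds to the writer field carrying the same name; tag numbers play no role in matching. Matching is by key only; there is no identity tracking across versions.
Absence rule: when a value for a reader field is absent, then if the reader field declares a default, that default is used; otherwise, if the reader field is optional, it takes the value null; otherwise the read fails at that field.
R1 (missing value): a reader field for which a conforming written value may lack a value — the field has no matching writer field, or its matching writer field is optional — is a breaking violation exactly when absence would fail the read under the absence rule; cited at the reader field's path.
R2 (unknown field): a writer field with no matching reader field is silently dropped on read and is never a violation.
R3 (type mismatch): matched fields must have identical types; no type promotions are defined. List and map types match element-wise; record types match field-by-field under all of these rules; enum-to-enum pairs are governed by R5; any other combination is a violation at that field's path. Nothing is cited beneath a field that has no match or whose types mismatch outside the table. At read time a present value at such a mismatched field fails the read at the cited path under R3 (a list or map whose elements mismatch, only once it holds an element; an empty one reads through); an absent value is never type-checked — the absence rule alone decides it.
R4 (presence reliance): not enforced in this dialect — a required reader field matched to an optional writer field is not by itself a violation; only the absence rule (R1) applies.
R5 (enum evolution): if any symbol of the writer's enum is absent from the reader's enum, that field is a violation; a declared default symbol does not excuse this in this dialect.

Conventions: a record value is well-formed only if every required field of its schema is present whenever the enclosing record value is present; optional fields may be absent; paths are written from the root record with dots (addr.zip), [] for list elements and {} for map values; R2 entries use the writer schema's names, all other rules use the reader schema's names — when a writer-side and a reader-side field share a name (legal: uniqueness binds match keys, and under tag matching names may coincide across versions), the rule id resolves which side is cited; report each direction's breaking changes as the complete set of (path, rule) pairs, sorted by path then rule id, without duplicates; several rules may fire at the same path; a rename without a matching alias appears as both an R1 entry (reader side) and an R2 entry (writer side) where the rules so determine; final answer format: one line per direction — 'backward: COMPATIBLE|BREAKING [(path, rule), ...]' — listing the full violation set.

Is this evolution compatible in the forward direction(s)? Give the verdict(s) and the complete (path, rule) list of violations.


arrows below run writer -> reader for Invoice
forward analysis of Invoice with v1 as reader and v2 as writer:
  status: Priority -> Priority, writer optional; from status
  attrs: map<string, float32> -> map<string, float32>, writer required; from attrs
  audit: Address -> Address, writer optional; from audit
  duration: int32 -> int32, writer required; from duration
  age: int32 -> int32, writer optional; from age
  price: int32 -> float32, writer optional; from price
  leftover writer field: seq
  leftover writer field: attempts
  no writer field matches reader audit.archived
  no writer field matches reader audit.avatar
  audit.checksum: int64 -> bytes, writer required; from audit.checksum
  audit.payload: bytes -> bytes, writer required; from audit.payload
  leftover writer field: audit.primary
  rule R1 violated at audit.archived
  rule R3 violated at audit.checksum
  rule R3 violated at price
  => forward verdict for Invoice: BREAKING, 3 violation(s)
the rest of the Invoice diff is inert for this question:
  added field seq to record Invoice: required int64, tag 2 (in v2 it sits immediately before duration) -> its effect on Invoice is confined to the backward direction, not asked
  added field attempts to record Invoice: required int64, tag 22 (in v2 it sits immediately before price) -> its effect on Invoice is confined to the backward direction, not asked
  removed field avatar from record Address -> triggers nothing under Invoice's printed rules — same verdict

forward: BREAKING [(audit.archived, R1), (audit.checksum, R3), (price, R3)]


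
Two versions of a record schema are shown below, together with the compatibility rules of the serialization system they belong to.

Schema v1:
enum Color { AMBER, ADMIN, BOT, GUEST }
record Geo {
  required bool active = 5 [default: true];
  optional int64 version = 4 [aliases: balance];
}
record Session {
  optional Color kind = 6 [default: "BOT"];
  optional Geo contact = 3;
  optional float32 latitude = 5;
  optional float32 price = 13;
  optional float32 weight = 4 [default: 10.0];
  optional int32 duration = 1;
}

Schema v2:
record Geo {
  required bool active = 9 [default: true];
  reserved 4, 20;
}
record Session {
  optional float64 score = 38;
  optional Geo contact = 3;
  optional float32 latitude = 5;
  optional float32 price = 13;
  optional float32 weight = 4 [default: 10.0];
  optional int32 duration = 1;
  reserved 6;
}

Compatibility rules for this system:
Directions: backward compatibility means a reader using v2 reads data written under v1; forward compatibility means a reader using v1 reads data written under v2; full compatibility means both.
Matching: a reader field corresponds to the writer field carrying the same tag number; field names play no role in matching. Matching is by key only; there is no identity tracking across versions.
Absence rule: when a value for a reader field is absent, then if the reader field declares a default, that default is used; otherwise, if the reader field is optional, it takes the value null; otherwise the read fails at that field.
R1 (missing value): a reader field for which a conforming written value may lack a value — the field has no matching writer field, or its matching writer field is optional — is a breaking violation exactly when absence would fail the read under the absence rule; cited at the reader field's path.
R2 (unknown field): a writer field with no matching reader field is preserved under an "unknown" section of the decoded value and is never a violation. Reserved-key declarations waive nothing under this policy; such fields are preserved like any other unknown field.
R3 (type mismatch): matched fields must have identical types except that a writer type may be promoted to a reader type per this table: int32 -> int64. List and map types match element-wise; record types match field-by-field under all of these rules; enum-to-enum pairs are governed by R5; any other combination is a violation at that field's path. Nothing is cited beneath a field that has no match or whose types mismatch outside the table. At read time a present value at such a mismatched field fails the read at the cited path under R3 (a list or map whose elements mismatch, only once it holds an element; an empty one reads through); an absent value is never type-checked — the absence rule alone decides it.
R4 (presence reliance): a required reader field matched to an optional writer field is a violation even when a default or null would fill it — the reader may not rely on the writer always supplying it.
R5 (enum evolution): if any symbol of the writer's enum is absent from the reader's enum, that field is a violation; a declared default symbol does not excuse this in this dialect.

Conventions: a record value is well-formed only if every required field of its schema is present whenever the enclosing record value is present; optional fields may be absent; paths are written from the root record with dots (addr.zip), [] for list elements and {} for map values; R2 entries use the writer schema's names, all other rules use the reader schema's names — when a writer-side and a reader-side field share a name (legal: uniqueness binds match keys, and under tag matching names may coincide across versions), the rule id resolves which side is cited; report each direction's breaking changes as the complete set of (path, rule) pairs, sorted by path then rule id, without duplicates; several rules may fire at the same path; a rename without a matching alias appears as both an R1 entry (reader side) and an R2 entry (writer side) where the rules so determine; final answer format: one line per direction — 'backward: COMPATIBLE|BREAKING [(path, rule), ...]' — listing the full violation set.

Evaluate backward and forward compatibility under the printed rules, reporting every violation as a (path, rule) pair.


backward: COMPATIBLE []; forward: COMPATIBLE []

arrows below run writer -> reader for Session
checking backward for Session: reader v2 against writer v1:
  score: no writer match
  contact <- contact (Geo -> Geo, writer optional)
  latitude <- latitude (float32 -> float32, writer optional)
  price <- price (float32 -> float32, writer optional)
  weight <- weight (float32 -> float32, writer optional)
  duration <- duration (int32 -> int32, writer optional)
  kind (writer side), unknown to reader
  contact.active: no writer match
  contact.active (writer side), unknown to reader
  contact.version (writer side), unknown to reader
  => no violations; backward on Session: COMPATIBLE
checking forward for Session: reader v1 against writer v2:
  kind: no writer match
  contact <- contact (Geo -> Geo, writer optional)
  latitude <- latitude (float32 -> float32, writer optional)
  price <- price (float32 -> float32, writer optional)
  weight <- weight (float32 -> float32, writer optional)
  duration <- duration (int32 -> int32, writer optional)
  score (writer side), unknown to reader
  contact.active: no writer match
  contact.version: no writer match
  contact.active (writer side), unknown to reader
  => no violations; forward on Session: COMPATIBLE


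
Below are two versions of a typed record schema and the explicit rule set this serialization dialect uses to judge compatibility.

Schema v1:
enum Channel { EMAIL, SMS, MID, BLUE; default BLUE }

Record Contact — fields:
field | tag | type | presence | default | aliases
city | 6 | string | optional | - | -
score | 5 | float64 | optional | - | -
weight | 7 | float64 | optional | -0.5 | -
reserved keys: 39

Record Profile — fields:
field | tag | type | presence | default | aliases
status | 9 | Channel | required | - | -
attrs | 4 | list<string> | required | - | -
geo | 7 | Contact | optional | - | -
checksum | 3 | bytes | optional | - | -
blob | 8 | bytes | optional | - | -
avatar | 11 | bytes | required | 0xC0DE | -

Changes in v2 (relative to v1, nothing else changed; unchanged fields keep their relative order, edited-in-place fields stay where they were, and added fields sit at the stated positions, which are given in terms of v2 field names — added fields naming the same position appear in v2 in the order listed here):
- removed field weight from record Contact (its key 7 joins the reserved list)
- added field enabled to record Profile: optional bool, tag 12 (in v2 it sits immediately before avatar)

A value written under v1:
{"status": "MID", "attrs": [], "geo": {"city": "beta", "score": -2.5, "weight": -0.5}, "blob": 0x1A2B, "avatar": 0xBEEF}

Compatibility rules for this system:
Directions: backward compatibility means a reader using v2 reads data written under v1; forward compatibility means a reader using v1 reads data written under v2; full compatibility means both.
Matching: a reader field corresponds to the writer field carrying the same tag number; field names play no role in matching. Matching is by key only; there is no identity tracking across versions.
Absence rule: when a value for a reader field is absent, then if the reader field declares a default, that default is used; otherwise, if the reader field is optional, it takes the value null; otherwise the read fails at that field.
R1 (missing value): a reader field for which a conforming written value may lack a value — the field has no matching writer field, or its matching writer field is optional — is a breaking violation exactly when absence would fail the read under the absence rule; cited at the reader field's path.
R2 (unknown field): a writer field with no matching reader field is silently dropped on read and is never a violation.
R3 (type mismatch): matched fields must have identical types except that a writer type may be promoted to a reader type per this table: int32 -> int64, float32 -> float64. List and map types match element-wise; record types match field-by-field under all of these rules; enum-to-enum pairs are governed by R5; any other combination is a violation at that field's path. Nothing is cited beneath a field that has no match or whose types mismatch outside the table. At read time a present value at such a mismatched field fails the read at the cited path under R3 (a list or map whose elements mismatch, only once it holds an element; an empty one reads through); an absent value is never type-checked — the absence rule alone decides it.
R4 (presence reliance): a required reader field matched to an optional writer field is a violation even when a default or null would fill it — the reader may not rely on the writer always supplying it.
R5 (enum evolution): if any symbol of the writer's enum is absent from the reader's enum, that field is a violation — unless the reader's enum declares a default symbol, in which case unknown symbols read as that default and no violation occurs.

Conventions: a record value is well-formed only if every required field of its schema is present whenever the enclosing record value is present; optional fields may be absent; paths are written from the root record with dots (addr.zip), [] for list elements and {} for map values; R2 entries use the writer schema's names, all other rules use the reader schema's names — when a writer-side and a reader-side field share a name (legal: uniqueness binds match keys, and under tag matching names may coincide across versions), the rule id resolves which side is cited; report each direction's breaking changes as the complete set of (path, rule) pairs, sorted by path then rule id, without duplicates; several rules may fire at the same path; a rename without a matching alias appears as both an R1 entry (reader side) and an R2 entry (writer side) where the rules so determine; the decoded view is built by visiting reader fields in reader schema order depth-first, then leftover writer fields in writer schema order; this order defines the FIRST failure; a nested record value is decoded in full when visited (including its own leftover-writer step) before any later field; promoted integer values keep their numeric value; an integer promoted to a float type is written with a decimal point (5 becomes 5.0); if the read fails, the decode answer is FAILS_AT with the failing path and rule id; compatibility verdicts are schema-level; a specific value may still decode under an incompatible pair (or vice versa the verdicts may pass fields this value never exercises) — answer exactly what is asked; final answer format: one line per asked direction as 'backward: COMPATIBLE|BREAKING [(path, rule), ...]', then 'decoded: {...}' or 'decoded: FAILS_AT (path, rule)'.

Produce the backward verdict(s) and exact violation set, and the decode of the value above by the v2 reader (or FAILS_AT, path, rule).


the writer's type comes first in each Profile pair
backward on Profile — v2 reading data written by v1:
  Channel -> Channel, writer required: status aligns to status
  list<string> -> list<string>, writer required: attrs aligns to attrs
  Contact -> Contact, writer optional: geo aligns to geo
  bytes -> bytes, writer optional: checksum aligns to checksum
  bytes -> bytes, writer optional: blob aligns to blob
  enabled has no writer counterpart
  bytes -> bytes, writer required: avatar aligns to avatar
  string -> string, writer optional: geo.city aligns to geo.city
  float64 -> float64, writer optional: geo.score aligns to geo.score
  geo.weight (writer side), unknown to reader
  => backward: COMPATIBLE
decode (reader v2):
  status := "MID"
  attrs := []
  geo.city := "beta"
  geo.score := -2.5
  writer geo.weight: unknown -> dropped
  checksum := null (absent, optional -> null)
  blob := 0x1A2B
  enabled := null (absent, optional -> null)
  avatar := 0xBEEF
  => decoded: {"status": "MID", "attrs": [], "geo": {"city": "beta", "score": -2.5}, "checksum": null, "blob": 0x1A2B, "enabled": null, "avatar": 0xBEEF}

backward: COMPATIBLE []; decoded: {"status": "MID", "attrs": [], "geo": {"city": "beta", "score": -2.5}, "checksum": null, "blob": 0x1A2B, "enabled": null, "avatar": 0xBEEF}


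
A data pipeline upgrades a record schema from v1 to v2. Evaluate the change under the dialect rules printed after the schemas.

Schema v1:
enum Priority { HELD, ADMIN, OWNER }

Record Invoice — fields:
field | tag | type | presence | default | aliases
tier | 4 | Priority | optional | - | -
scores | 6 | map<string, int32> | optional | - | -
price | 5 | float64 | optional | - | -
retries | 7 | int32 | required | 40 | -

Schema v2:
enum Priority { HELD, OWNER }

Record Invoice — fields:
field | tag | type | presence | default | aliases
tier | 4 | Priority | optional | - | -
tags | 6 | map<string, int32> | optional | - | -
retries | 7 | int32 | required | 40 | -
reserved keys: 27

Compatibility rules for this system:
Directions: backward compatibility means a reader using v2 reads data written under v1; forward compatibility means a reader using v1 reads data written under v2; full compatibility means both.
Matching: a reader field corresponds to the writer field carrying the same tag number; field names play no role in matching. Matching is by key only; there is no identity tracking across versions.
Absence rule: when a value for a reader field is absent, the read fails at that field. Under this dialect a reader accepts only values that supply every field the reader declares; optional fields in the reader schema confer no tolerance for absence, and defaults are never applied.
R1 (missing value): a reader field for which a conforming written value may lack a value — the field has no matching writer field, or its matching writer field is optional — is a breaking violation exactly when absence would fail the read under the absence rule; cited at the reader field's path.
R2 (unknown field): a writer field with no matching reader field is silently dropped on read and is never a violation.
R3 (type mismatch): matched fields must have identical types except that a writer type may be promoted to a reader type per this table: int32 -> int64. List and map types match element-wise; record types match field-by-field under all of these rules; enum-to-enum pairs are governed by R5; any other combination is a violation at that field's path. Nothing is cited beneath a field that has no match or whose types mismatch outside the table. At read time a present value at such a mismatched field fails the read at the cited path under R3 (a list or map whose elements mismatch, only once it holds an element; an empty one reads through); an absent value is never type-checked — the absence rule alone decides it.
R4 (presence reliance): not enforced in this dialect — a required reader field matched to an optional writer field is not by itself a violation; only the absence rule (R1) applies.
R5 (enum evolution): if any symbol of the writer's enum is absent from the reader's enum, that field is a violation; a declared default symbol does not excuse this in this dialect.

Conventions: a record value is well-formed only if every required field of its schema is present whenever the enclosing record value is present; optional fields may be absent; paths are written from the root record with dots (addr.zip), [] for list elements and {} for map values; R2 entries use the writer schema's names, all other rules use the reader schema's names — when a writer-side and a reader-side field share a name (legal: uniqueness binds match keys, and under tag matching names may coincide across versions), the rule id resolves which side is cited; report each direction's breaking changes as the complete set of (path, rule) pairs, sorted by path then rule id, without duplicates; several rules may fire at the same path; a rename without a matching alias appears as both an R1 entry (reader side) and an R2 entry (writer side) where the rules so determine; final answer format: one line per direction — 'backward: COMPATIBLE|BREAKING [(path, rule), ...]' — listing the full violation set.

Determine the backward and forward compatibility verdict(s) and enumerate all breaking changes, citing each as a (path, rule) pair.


backward: BREAKING [(tags, R1), (tier, R1), (tier, R5)]; forward: BREAKING [(price, R1), (scores, R1), (tier, R1)]

each type pair in Invoice: writer, then reader
backward pass over Invoice, reader schema v2, writer schema v1:
  tier: paired with writer tier (Priority -> Priority; writer optional)
  tags: paired with writer scores (map<string, int32> -> map<string, int32>; writer optional)
  retries: paired with writer retries (int32 -> int32; writer required)
  writer field price has no reader counterpart
  violation R1 at tags
  violation R1 at tier
  violation R5 at tier
  => backward verdict for Invoice: BREAKING, 3 violation(s)
forward pass over Invoice, reader schema v1, writer schema v2:
  tier: paired with writer tier (Priority -> Priority; writer optional)
  scores: paired with writer tags (map<string, int32> -> map<string, int32>; writer optional)
  price has no writer counterpart
  retries: paired with writer retries (int32 -> int32; writer required)
  violation R1 at price
  violation R1 at scores
  violation R1 at tier
  => forward verdict for Invoice: BREAKING, 3 violation(s)


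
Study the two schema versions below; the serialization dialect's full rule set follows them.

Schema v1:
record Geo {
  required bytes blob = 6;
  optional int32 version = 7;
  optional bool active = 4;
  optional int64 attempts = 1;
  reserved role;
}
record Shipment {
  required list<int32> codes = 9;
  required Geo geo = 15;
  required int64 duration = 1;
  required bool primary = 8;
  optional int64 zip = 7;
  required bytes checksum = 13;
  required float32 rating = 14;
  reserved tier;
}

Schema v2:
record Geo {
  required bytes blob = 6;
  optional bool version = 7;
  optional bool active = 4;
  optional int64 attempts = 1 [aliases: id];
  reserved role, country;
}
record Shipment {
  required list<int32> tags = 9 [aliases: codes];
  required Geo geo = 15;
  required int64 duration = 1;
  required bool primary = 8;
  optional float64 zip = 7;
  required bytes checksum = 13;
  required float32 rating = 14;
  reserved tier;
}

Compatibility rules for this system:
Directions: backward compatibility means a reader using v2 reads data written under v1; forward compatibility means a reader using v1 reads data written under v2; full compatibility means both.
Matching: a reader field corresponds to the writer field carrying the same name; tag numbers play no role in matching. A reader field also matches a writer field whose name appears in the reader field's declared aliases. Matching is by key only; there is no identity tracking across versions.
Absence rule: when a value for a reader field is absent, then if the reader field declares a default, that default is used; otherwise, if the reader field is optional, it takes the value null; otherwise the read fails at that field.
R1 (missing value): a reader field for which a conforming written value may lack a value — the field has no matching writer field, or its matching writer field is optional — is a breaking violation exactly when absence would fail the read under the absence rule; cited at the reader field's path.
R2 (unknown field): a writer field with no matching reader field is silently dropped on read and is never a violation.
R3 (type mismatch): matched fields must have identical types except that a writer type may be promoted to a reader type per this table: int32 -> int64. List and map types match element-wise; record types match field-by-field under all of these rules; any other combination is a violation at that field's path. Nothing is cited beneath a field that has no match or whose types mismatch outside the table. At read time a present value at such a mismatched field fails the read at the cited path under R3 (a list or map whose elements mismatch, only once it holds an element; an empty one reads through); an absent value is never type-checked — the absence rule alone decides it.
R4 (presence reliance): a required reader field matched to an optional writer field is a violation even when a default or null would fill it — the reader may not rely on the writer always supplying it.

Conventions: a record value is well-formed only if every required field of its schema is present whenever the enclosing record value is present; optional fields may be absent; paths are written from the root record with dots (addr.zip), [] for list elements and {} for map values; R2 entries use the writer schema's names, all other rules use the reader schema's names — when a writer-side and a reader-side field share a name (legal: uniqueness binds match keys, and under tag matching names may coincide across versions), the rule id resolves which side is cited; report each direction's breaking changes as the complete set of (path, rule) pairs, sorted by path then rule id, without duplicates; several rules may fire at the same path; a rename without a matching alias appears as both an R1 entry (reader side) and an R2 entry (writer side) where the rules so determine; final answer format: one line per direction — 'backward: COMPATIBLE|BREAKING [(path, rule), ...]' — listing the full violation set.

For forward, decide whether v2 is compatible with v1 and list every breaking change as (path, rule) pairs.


forward: BREAKING [(codes, R1), (geo.version, R3), (zip, R3)]

each type pair in Shipment: writer, then reader
forward for Shipment (reader v1, writer v2):
  no writer field matches reader codes
  geo <- geo (Geo -> Geo, writer required)
  duration <- duration (int64 -> int64, writer required)
  primary <- primary (bool -> bool, writer required)
  zip <- zip (float64 -> int64, writer optional)
  checksum <- checksum (bytes -> bytes, writer required)
  rating <- rating (float32 -> float32, writer required)
  tags (writer side), unknown to reader
  geo.blob <- geo.blob (bytes -> bytes, writer required)
  geo.version <- geo.version (bool -> int32, writer optional)
  geo.active <- geo.active (bool -> bool, writer optional)
  geo.attempts <- geo.attempts (int64 -> int64, writer optional)
  rule R1 violated at codes
  rule R3 violated at geo.version
  rule R3 violated at zip
  => forward verdict for Shipment: BREAKING, 3 violation(s)
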